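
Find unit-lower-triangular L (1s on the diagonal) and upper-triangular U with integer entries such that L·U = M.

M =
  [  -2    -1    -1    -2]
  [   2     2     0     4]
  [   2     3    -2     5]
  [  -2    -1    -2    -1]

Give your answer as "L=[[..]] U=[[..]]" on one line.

  R1 -= -1·R0 → [0,1,-1,2]
  R2 -= -1·R0 → [0,2,-3,3]
  R3 -= 1·R0 → [0,0,-1,1]
  R2 -= 2·R1 → [0,0,-1,-1]
  R3 -= 0·R1 → [0,0,-1,1]
  R3 -= 1·R2 → [0,0,0,2]

L=[[1,0,0,0],[-1,1,0,0],[-1,2,1,0],[1,0,1,1]] U=[[-2,-1,-1,-2],[0,1,-1,2],[0,0,-1,-1],[0,0,0,2]]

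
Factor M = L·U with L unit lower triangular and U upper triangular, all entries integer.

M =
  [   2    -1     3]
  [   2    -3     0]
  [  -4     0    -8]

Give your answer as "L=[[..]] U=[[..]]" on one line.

L=[[1,0,0],[1,1,0],[-2,1,1]] U=[[2,-1,3],[0,-2,-3],[0,0,1]]

  r1 -= 1·r0 → [0,-2,-3]
  r2 -= -2·r0 → [0,-2,-2]
  r2 -= 1·r1 → [0,0,1]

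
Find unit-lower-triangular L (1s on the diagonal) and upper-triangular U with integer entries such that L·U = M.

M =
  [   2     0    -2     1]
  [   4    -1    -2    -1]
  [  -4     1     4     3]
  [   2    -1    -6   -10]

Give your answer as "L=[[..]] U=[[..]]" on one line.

  row1 -= 2·row0 → [0,-1,2,-3]
  row2 -= -2·row0 → [0,1,0,5]
  row3 -= 1·row0 → [0,-1,-4,-11]
  row2 -= -1·row1 → [0,0,2,2]
  row3 -= 1·row1 → [0,0,-6,-8]
  row3 -= -3·row2 → [0,0,0,-2]

L=[[1,0,0,0],[2,1,0,0],[-2,-1,1,0],[1,1,-3,1]] U=[[2,0,-2,1],[0,-1,2,-3],[0,0,2,2],[0,0,0,-2]]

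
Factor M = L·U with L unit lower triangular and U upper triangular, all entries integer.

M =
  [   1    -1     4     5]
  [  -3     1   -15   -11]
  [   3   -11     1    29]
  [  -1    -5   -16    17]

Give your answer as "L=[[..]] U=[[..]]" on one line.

  r1 -= -3·r0 → [0,-2,-3,4]
  r2 -= 3·r0 → [0,-8,-11,14]
  r3 -= -1·r0 → [0,-6,-12,22]
  r2 -= 4·r1 → [0,0,1,-2]
  r3 -= 3·r1 → [0,0,-3,10]
  r3 -= -3·r2 → [0,0,0,4]

L=[[1,0,0,0],[-3,1,0,0],[3,4,1,0],[-1,3,-3,1]] U=[[1,-1,4,5],[0,-2,-3,4],[0,0,1,-2],[0,0,0,4]]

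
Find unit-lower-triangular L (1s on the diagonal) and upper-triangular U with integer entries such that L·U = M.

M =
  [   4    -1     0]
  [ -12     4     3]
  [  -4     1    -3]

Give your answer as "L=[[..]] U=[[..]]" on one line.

  row1 -= -3·row0 → [0,1,3]
  row2 -= -1·row0 → [0,0,-3]
  row2 -= 0·row1 → [0,0,-3]

L=[[1,0,0],[-3,1,0],[-1,0,1]] U=[[4,-1,0],[0,1,3],[0,0,-3]]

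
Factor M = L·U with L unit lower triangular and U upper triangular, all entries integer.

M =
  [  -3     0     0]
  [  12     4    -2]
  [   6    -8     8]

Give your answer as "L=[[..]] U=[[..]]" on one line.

L=[[1,0,0],[-4,1,0],[-2,-2,1]] U=[[-3,0,0],[0,4,-2],[0,0,4]]

  row1 -= -4·row0 → [0,4,-2]
  row2 -= -2·row0 → [0,-8,8]
  row2 -= -2·row1 → [0,0,4]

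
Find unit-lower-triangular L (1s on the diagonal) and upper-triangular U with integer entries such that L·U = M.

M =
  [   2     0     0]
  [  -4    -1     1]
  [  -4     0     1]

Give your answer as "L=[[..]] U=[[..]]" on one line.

  r1 -= -2·r0 → [0,-1,1]
  r2 -= -2·r0 → [0,0,1]
  r2 -= 0·r1 → [0,0,1]

L=[[1,0,0],[-2,1,0],[-2,0,1]] U=[[2,0,0],[0,-1,1],[0,0,1]]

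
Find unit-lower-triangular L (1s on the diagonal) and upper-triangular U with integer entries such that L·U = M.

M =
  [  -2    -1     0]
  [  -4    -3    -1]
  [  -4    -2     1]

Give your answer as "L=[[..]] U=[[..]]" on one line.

  R1 -= 2·R0 → [0,-1,-1]
  R2 -= 2·R0 → [0,0,1]
  R2 -= 0·R1 → [0,0,1]

L=[[1,0,0],[2,1,0],[2,0,1]] U=[[-2,-1,0],[0,-1,-1],[0,0,1]]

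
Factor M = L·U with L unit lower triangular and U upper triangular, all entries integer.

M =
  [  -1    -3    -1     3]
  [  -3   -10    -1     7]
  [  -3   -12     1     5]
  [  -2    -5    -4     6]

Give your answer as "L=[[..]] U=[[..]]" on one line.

  row1 -= 3·row0 → [0,-1,2,-2]
  row2 -= 3·row0 → [0,-3,4,-4]
  row3 -= 2·row0 → [0,1,-2,0]
  row2 -= 3·row1 → [0,0,-2,2]
  row3 -= -1·row1 → [0,0,0,-2]
  row3 -= 0·row2 → [0,0,0,-2]

L=[[1,0,0,0],[3,1,0,0],[3,3,1,0],[2,-1,0,1]] U=[[-1,-3,-1,3],[0,-1,2,-2],[0,0,-2,2],[0,0,0,-2]]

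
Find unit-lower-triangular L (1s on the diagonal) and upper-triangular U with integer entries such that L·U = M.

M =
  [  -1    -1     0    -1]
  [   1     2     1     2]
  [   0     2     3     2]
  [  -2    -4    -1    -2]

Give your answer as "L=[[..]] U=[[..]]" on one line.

L=[[1,0,0,0],[-1,1,0,0],[0,2,1,0],[2,-2,1,1]] U=[[-1,-1,0,-1],[0,1,1,1],[0,0,1,0],[0,0,0,2]]

  r1 -= -1·r0 → [0,1,1,1]
  r2 -= 0·r0 → [0,2,3,2]
  r3 -= 2·r0 → [0,-2,-1,0]
  r2 -= 2·r1 → [0,0,1,0]
  r3 -= -2·r1 → [0,0,1,2]
  r3 -= 1·r2 → [0,0,0,2]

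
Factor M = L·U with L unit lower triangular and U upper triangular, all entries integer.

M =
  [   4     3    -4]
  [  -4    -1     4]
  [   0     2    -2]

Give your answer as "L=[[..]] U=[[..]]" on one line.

  r1 -= -1·r0 → [0,2,0]
  r2 -= 0·r0 → [0,2,-2]
  r2 -= 1·r1 → [0,0,-2]

L=[[1,0,0],[-1,1,0],[0,1,1]] U=[[4,3,-4],[0,2,0],[0,0,-2]]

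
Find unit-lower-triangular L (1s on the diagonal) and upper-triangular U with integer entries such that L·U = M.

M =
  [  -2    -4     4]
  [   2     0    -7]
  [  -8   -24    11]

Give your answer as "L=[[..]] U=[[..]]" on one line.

  row1 -= -1·row0 → [0,-4,-3]
  row2 -= 4·row0 → [0,-8,-5]
  row2 -= 2·row1 → [0,0,1]

L=[[1,0,0],[-1,1,0],[4,2,1]] U=[[-2,-4,4],[0,-4,-3],[0,0,1]]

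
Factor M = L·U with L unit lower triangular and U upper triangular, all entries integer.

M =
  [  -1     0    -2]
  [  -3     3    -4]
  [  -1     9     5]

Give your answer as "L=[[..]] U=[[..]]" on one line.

  row1 -= 3·row0 → [0,3,2]
  row2 -= 1·row0 → [0,9,7]
  row2 -= 3·row1 → [0,0,1]

L=[[1,0,0],[3,1,0],[1,3,1]] U=[[-1,0,-2],[0,3,2],[0,0,1]]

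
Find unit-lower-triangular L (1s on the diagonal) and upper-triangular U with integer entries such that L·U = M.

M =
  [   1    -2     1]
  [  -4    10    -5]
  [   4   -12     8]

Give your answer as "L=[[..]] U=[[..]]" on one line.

  R1 -= -4·R0 → [0,2,-1]
  R2 -= 4·R0 → [0,-4,4]
  R2 -= -2·R1 → [0,0,2]

L=[[1,0,0],[-4,1,0],[4,-2,1]] U=[[1,-2,1],[0,2,-1],[0,0,2]]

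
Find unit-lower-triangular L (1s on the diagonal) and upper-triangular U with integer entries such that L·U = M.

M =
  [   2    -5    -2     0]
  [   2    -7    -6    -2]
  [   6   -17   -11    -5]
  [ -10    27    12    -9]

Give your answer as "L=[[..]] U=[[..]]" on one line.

L=[[1,0,0,0],[1,1,0,0],[3,1,1,0],[-5,-1,2,1]] U=[[2,-5,-2,0],[0,-2,-4,-2],[0,0,-1,-3],[0,0,0,-5]]

  row1 -= 1·row0 → [0,-2,-4,-2]
  row2 -= 3·row0 → [0,-2,-5,-5]
  row3 -= -5·row0 → [0,2,2,-9]
  row2 -= 1·row1 → [0,0,-1,-3]
  row3 -= -1·row1 → [0,0,-2,-11]
  row3 -= 2·row2 → [0,0,0,-5]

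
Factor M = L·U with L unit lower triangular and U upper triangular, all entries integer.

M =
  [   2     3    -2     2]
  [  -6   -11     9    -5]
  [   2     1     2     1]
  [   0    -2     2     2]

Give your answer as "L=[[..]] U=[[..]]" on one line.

L=[[1,0,0,0],[-3,1,0,0],[1,1,1,0],[0,1,-1,1]] U=[[2,3,-2,2],[0,-2,3,1],[0,0,1,-2],[0,0,0,-1]]

  R1 -= -3·R0 → [0,-2,3,1]
  R2 -= 1·R0 → [0,-2,4,-1]
  R3 -= 0·R0 → [0,-2,2,2]
  R2 -= 1·R1 → [0,0,1,-2]
  R3 -= 1·R1 → [0,0,-1,1]
  R3 -= -1·R2 → [0,0,0,-1]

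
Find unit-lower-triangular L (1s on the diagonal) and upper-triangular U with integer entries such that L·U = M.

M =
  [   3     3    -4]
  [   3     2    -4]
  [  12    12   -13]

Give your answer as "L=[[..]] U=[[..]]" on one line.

  r1 -= 1·r0 → [0,-1,0]
  r2 -= 4·r0 → [0,0,3]
  r2 -= 0·r1 → [0,0,3]

L=[[1,0,0],[1,1,0],[4,0,1]] U=[[3,3,-4],[0,-1,0],[0,0,3]]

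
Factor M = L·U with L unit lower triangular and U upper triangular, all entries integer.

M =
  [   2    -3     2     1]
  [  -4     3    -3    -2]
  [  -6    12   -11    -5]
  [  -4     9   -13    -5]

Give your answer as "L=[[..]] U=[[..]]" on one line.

  row1 -= -2·row0 → [0,-3,1,0]
  row2 -= -3·row0 → [0,3,-5,-2]
  row3 -= -2·row0 → [0,3,-9,-3]
  row2 -= -1·row1 → [0,0,-4,-2]
  row3 -= -1·row1 → [0,0,-8,-3]
  row3 -= 2·row2 → [0,0,0,1]

L=[[1,0,0,0],[-2,1,0,0],[-3,-1,1,0],[-2,-1,2,1]] U=[[2,-3,2,1],[0,-3,1,0],[0,0,-4,-2],[0,0,0,1]]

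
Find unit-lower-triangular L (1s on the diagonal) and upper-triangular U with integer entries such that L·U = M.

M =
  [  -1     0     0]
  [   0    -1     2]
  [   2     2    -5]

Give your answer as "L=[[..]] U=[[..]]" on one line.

  row1 -= 0·row0 → [0,-1,2]
  row2 -= -2·row0 → [0,2,-5]
  row2 -= -2·row1 → [0,0,-1]

L=[[1,0,0],[0,1,0],[-2,-2,1]] U=[[-1,0,0],[0,-1,2],[0,0,-1]]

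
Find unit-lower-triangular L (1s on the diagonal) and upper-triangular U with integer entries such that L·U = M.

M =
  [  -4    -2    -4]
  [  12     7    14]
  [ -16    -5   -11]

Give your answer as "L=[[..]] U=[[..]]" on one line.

  R1 -= -3·R0 → [0,1,2]
  R2 -= 4·R0 → [0,3,5]
  R2 -= 3·R1 → [0,0,-1]

L=[[1,0,0],[-3,1,0],[4,3,1]] U=[[-4,-2,-4],[0,1,2],[0,0,-1]]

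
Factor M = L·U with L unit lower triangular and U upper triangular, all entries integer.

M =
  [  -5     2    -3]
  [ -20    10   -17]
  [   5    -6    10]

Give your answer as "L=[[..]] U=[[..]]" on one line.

  row1 -= 4·row0 → [0,2,-5]
  row2 -= -1·row0 → [0,-4,7]
  row2 -= -2·row1 → [0,0,-3]

L=[[1,0,0],[4,1,0],[-1,-2,1]] U=[[-5,2,-3],[0,2,-5],[0,0,-3]]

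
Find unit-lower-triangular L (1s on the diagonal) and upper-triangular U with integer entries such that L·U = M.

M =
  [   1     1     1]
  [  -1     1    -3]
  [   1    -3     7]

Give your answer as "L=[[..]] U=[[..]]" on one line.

L=[[1,0,0],[-1,1,0],[1,-2,1]] U=[[1,1,1],[0,2,-2],[0,0,2]]

  R1 -= -1·R0 → [0,2,-2]
  R2 -= 1·R0 → [0,-4,6]
  R2 -= -2·R1 → [0,0,2]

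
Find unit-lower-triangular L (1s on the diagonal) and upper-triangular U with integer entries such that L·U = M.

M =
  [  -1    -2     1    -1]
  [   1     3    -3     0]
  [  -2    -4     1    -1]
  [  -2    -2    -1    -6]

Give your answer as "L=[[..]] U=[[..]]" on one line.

  r1 -= -1·r0 → [0,1,-2,-1]
  r2 -= 2·r0 → [0,0,-1,1]
  r3 -= 2·r0 → [0,2,-3,-4]
  r2 -= 0·r1 → [0,0,-1,1]
  r3 -= 2·r1 → [0,0,1,-2]
  r3 -= -1·r2 → [0,0,0,-1]

L=[[1,0,0,0],[-1,1,0,0],[2,0,1,0],[2,2,-1,1]] U=[[-1,-2,1,-1],[0,1,-2,-1],[0,0,-1,1],[0,0,0,-1]]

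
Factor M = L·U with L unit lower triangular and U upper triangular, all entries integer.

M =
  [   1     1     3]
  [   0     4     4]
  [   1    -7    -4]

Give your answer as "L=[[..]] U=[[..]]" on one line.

L=[[1,0,0],[0,1,0],[1,-2,1]] U=[[1,1,3],[0,4,4],[0,0,1]]

  row1 -= 0·row0 → [0,4,4]
  row2 -= 1·row0 → [0,-8,-7]
  row2 -= -2·row1 → [0,0,1]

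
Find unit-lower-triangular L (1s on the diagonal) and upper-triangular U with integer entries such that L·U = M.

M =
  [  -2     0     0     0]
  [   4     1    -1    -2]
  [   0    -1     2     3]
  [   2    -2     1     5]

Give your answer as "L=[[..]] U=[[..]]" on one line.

  R1 -= -2·R0 → [0,1,-1,-2]
  R2 -= 0·R0 → [0,-1,2,3]
  R3 -= -1·R0 → [0,-2,1,5]
  R2 -= -1·R1 → [0,0,1,1]
  R3 -= -2·R1 → [0,0,-1,1]
  R3 -= -1·R2 → [0,0,0,2]

L=[[1,0,0,0],[-2,1,0,0],[0,-1,1,0],[-1,-2,-1,1]] U=[[-2,0,0,0],[0,1,-1,-2],[0,0,1,1],[0,0,0,2]]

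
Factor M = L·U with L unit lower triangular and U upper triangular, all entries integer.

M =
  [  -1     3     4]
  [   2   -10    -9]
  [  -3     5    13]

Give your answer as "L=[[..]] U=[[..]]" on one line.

L=[[1,0,0],[-2,1,0],[3,1,1]] U=[[-1,3,4],[0,-4,-1],[0,0,2]]

  row1 -= -2·row0 → [0,-4,-1]
  row2 -= 3·row0 → [0,-4,1]
  row2 -= 1·row1 → [0,0,2]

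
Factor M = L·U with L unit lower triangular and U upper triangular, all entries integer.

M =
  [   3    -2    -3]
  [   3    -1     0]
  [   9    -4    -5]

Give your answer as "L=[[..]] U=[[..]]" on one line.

  r1 -= 1·r0 → [0,1,3]
  r2 -= 3·r0 → [0,2,4]
  r2 -= 2·r1 → [0,0,-2]

L=[[1,0,0],[1,1,0],[3,2,1]] U=[[3,-2,-3],[0,1,3],[0,0,-2]]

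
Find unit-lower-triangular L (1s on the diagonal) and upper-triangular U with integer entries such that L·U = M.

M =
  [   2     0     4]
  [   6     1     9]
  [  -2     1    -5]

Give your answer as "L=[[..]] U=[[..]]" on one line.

  r1 -= 3·r0 → [0,1,-3]
  r2 -= -1·r0 → [0,1,-1]
  r2 -= 1·r1 → [0,0,2]

L=[[1,0,0],[3,1,0],[-1,1,1]] U=[[2,0,4],[0,1,-3],[0,0,2]]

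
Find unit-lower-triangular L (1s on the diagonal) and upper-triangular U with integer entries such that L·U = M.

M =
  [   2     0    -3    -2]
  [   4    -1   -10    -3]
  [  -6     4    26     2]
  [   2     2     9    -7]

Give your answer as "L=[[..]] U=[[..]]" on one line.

  R1 -= 2·R0 → [0,-1,-4,1]
  R2 -= -3·R0 → [0,4,17,-4]
  R3 -= 1·R0 → [0,2,12,-5]
  R2 -= -4·R1 → [0,0,1,0]
  R3 -= -2·R1 → [0,0,4,-3]
  R3 -= 4·R2 → [0,0,0,-3]

L=[[1,0,0,0],[2,1,0,0],[-3,-4,1,0],[1,-2,4,1]] U=[[2,0,-3,-2],[0,-1,-4,1],[0,0,1,0],[0,0,0,-3]]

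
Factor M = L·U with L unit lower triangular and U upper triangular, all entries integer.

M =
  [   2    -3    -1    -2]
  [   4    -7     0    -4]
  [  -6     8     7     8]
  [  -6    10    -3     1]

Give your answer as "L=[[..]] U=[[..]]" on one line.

  row1 -= 2·row0 → [0,-1,2,0]
  row2 -= -3·row0 → [0,-1,4,2]
  row3 -= -3·row0 → [0,1,-6,-5]
  row2 -= 1·row1 → [0,0,2,2]
  row3 -= -1·row1 → [0,0,-4,-5]
  row3 -= -2·row2 → [0,0,0,-1]

L=[[1,0,0,0],[2,1,0,0],[-3,1,1,0],[-3,-1,-2,1]] U=[[2,-3,-1,-2],[0,-1,2,0],[0,0,2,2],[0,0,0,-1]]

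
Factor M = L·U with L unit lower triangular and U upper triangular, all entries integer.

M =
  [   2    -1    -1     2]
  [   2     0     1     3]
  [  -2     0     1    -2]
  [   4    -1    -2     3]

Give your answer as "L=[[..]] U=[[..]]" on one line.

  r1 -= 1·r0 → [0,1,2,1]
  r2 -= -1·r0 → [0,-1,0,0]
  r3 -= 2·r0 → [0,1,0,-1]
  r2 -= -1·r1 → [0,0,2,1]
  r3 -= 1·r1 → [0,0,-2,-2]
  r3 -= -1·r2 → [0,0,0,-1]

L=[[1,0,0,0],[1,1,0,0],[-1,-1,1,0],[2,1,-1,1]] U=[[2,-1,-1,2],[0,1,2,1],[0,0,2,1],[0,0,0,-1]]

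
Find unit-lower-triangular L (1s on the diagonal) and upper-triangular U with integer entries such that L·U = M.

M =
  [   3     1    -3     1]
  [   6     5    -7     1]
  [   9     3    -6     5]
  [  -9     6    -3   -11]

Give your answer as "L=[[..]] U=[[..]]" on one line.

  R1 -= 2·R0 → [0,3,-1,-1]
  R2 -= 3·R0 → [0,0,3,2]
  R3 -= -3·R0 → [0,9,-12,-8]
  R2 -= 0·R1 → [0,0,3,2]
  R3 -= 3·R1 → [0,0,-9,-5]
  R3 -= -3·R2 → [0,0,0,1]

L=[[1,0,0,0],[2,1,0,0],[3,0,1,0],[-3,3,-3,1]] U=[[3,1,-3,1],[0,3,-1,-1],[0,0,3,2],[0,0,0,1]]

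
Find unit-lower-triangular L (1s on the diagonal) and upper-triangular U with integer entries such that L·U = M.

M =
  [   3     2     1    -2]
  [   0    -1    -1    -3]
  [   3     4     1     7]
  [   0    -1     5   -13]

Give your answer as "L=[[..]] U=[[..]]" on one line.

  R1 -= 0·R0 → [0,-1,-1,-3]
  R2 -= 1·R0 → [0,2,0,9]
  R3 -= 0·R0 → [0,-1,5,-13]
  R2 -= -2·R1 → [0,0,-2,3]
  R3 -= 1·R1 → [0,0,6,-10]
  R3 -= -3·R2 → [0,0,0,-1]

L=[[1,0,0,0],[0,1,0,0],[1,-2,1,0],[0,1,-3,1]] U=[[3,2,1,-2],[0,-1,-1,-3],[0,0,-2,3],[0,0,0,-1]]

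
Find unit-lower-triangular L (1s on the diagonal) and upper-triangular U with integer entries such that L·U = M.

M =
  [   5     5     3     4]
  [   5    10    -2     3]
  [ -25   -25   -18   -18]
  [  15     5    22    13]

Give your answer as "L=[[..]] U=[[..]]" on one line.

  R1 -= 1·R0 → [0,5,-5,-1]
  R2 -= -5·R0 → [0,0,-3,2]
  R3 -= 3·R0 → [0,-10,13,1]
  R2 -= 0·R1 → [0,0,-3,2]
  R3 -= -2·R1 → [0,0,3,-1]
  R3 -= -1·R2 → [0,0,0,1]

L=[[1,0,0,0],[1,1,0,0],[-5,0,1,0],[3,-2,-1,1]] U=[[5,5,3,4],[0,5,-5,-1],[0,0,-3,2],[0,0,0,1]]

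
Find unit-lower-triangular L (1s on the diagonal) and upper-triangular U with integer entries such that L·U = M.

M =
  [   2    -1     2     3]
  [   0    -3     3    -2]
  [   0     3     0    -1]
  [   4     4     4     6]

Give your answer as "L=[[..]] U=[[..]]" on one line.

L=[[1,0,0,0],[0,1,0,0],[0,-1,1,0],[2,-2,2,1]] U=[[2,-1,2,3],[0,-3,3,-2],[0,0,3,-3],[0,0,0,2]]

  row1 -= 0·row0 → [0,-3,3,-2]
  row2 -= 0·row0 → [0,3,0,-1]
  row3 -= 2·row0 → [0,6,0,0]
  row2 -= -1·row1 → [0,0,3,-3]
  row3 -= -2·row1 → [0,0,6,-4]
  row3 -= 2·row2 → [0,0,0,2]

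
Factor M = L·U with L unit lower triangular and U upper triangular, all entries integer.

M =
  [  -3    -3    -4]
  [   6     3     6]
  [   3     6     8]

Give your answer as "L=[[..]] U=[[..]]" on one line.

L=[[1,0,0],[-2,1,0],[-1,-1,1]] U=[[-3,-3,-4],[0,-3,-2],[0,0,2]]

  r1 -= -2·r0 → [0,-3,-2]
  r2 -= -1·r0 → [0,3,4]
  r2 -= -1·r1 → [0,0,2]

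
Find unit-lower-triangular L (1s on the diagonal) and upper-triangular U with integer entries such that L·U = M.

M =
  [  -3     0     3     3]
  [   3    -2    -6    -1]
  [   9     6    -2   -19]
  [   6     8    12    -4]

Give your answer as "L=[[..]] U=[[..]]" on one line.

L=[[1,0,0,0],[-1,1,0,0],[-3,-3,1,0],[-2,-4,-3,1]] U=[[-3,0,3,3],[0,-2,-3,2],[0,0,-2,-4],[0,0,0,-2]]

  r1 -= -1·r0 → [0,-2,-3,2]
  r2 -= -3·r0 → [0,6,7,-10]
  r3 -= -2·r0 → [0,8,18,2]
  r2 -= -3·r1 → [0,0,-2,-4]
  r3 -= -4·r1 → [0,0,6,10]
  r3 -= -3·r2 → [0,0,0,-2]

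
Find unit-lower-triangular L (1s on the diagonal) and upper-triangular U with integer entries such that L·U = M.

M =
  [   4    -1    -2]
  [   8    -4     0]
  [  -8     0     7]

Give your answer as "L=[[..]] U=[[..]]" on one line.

  R1 -= 2·R0 → [0,-2,4]
  R2 -= -2·R0 → [0,-2,3]
  R2 -= 1·R1 → [0,0,-1]

L=[[1,0,0],[2,1,0],[-2,1,1]] U=[[4,-1,-2],[0,-2,4],[0,0,-1]]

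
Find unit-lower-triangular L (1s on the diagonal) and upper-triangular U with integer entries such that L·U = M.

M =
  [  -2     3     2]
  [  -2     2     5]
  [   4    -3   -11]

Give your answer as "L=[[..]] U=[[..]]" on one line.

L=[[1,0,0],[1,1,0],[-2,-3,1]] U=[[-2,3,2],[0,-1,3],[0,0,2]]

  R1 -= 1·R0 → [0,-1,3]
  R2 -= -2·R0 → [0,3,-7]
  R2 -= -3·R1 → [0,0,2]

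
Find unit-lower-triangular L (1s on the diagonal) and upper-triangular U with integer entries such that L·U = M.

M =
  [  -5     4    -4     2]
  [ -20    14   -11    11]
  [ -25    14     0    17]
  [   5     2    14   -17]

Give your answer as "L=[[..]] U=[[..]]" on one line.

  R1 -= 4·R0 → [0,-2,5,3]
  R2 -= 5·R0 → [0,-6,20,7]
  R3 -= -1·R0 → [0,6,10,-15]
  R2 -= 3·R1 → [0,0,5,-2]
  R3 -= -3·R1 → [0,0,25,-6]
  R3 -= 5·R2 → [0,0,0,4]

L=[[1,0,0,0],[4,1,0,0],[5,3,1,0],[-1,-3,5,1]] U=[[-5,4,-4,2],[0,-2,5,3],[0,0,5,-2],[0,0,0,4]]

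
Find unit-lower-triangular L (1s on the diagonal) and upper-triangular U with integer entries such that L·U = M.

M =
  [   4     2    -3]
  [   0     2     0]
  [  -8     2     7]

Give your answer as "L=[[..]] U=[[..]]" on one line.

L=[[1,0,0],[0,1,0],[-2,3,1]] U=[[4,2,-3],[0,2,0],[0,0,1]]

  R1 -= 0·R0 → [0,2,0]
  R2 -= -2·R0 → [0,6,1]
  R2 -= 3·R1 → [0,0,1]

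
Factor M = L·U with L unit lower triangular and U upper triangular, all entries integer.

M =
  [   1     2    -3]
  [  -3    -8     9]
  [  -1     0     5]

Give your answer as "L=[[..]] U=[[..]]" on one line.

  row1 -= -3·row0 → [0,-2,0]
  row2 -= -1·row0 → [0,2,2]
  row2 -= -1·row1 → [0,0,2]

L=[[1,0,0],[-3,1,0],[-1,-1,1]] U=[[1,2,-3],[0,-2,0],[0,0,2]]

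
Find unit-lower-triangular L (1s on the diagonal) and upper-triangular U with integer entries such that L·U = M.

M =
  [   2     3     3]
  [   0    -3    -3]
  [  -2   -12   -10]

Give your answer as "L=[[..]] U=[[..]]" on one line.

  row1 -= 0·row0 → [0,-3,-3]
  row2 -= -1·row0 → [0,-9,-7]
  row2 -= 3·row1 → [0,0,2]

L=[[1,0,0],[0,1,0],[-1,3,1]] U=[[2,3,3],[0,-3,-3],[0,0,2]]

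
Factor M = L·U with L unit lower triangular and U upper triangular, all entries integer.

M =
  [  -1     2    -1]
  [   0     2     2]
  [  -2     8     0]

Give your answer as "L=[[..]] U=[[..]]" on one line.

  r1 -= 0·r0 → [0,2,2]
  r2 -= 2·r0 → [0,4,2]
  r2 -= 2·r1 → [0,0,-2]

L=[[1,0,0],[0,1,0],[2,2,1]] U=[[-1,2,-1],[0,2,2],[0,0,-2]]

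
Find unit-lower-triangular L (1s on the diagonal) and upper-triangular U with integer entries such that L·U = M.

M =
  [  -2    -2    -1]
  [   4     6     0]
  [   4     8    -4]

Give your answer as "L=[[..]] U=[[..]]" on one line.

  R1 -= -2·R0 → [0,2,-2]
  R2 -= -2·R0 → [0,4,-6]
  R2 -= 2·R1 → [0,0,-2]

L=[[1,0,0],[-2,1,0],[-2,2,1]] U=[[-2,-2,-1],[0,2,-2],[0,0,-2]]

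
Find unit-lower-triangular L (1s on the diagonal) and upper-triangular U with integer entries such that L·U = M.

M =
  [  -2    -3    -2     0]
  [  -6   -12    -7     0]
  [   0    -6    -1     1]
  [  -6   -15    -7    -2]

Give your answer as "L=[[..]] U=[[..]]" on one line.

  R1 -= 3·R0 → [0,-3,-1,0]
  R2 -= 0·R0 → [0,-6,-1,1]
  R3 -= 3·R0 → [0,-6,-1,-2]
  R2 -= 2·R1 → [0,0,1,1]
  R3 -= 2·R1 → [0,0,1,-2]
  R3 -= 1·R2 → [0,0,0,-3]

L=[[1,0,0,0],[3,1,0,0],[0,2,1,0],[3,2,1,1]] U=[[-2,-3,-2,0],[0,-3,-1,0],[0,0,1,1],[0,0,0,-3]]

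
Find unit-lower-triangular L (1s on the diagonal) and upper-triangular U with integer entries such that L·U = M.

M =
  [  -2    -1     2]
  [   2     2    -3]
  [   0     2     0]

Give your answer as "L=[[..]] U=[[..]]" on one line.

L=[[1,0,0],[-1,1,0],[0,2,1]] U=[[-2,-1,2],[0,1,-1],[0,0,2]]

  R1 -= -1·R0 → [0,1,-1]
  R2 -= 0·R0 → [0,2,0]
  R2 -= 2·R1 → [0,0,2]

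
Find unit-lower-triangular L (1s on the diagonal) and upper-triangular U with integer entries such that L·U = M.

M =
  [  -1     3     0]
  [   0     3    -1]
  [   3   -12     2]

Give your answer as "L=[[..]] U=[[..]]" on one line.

L=[[1,0,0],[0,1,0],[-3,-1,1]] U=[[-1,3,0],[0,3,-1],[0,0,1]]

  row1 -= 0·row0 → [0,3,-1]
  row2 -= -3·row0 → [0,-3,2]
  row2 -= -1·row1 → [0,0,1]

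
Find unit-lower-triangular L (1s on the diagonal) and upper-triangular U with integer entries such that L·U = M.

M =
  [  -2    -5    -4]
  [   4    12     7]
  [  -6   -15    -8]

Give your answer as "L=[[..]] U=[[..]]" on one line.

  R1 -= -2·R0 → [0,2,-1]
  R2 -= 3·R0 → [0,0,4]
  R2 -= 0·R1 → [0,0,4]

L=[[1,0,0],[-2,1,0],[3,0,1]] U=[[-2,-5,-4],[0,2,-1],[0,0,4]]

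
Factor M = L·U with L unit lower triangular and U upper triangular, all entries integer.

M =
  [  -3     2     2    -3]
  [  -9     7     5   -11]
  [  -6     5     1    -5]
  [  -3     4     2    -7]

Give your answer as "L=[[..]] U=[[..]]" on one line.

L=[[1,0,0,0],[3,1,0,0],[2,1,1,0],[1,2,-1,1]] U=[[-3,2,2,-3],[0,1,-1,-2],[0,0,-2,3],[0,0,0,3]]

  row1 -= 3·row0 → [0,1,-1,-2]
  row2 -= 2·row0 → [0,1,-3,1]
  row3 -= 1·row0 → [0,2,0,-4]
  row2 -= 1·row1 → [0,0,-2,3]
  row3 -= 2·row1 → [0,0,2,0]
  row3 -= -1·row2 → [0,0,0,3]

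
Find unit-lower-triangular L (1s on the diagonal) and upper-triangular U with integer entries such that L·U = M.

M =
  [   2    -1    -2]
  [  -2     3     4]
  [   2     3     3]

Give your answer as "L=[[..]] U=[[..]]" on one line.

L=[[1,0,0],[-1,1,0],[1,2,1]] U=[[2,-1,-2],[0,2,2],[0,0,1]]

  r1 -= -1·r0 → [0,2,2]
  r2 -= 1·r0 → [0,4,5]
  r2 -= 2·r1 → [0,0,1]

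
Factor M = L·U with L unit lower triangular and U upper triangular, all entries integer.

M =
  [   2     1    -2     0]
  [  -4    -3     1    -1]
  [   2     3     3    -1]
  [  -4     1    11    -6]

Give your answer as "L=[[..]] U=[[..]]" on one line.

L=[[1,0,0,0],[-2,1,0,0],[1,-2,1,0],[-2,-3,2,1]] U=[[2,1,-2,0],[0,-1,-3,-1],[0,0,-1,-3],[0,0,0,-3]]

  row1 -= -2·row0 → [0,-1,-3,-1]
  row2 -= 1·row0 → [0,2,5,-1]
  row3 -= -2·row0 → [0,3,7,-6]
  row2 -= -2·row1 → [0,0,-1,-3]
  row3 -= -3·row1 → [0,0,-2,-9]
  row3 -= 2·row2 → [0,0,0,-3]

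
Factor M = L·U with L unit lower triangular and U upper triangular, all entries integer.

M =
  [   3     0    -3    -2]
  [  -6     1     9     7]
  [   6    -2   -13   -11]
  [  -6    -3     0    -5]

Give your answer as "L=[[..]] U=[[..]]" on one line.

L=[[1,0,0,0],[-2,1,0,0],[2,-2,1,0],[-2,-3,-3,1]] U=[[3,0,-3,-2],[0,1,3,3],[0,0,-1,-1],[0,0,0,-3]]

  row1 -= -2·row0 → [0,1,3,3]
  row2 -= 2·row0 → [0,-2,-7,-7]
  row3 -= -2·row0 → [0,-3,-6,-9]
  row2 -= -2·row1 → [0,0,-1,-1]
  row3 -= -3·row1 → [0,0,3,0]
  row3 -= -3·row2 → [0,0,0,-3]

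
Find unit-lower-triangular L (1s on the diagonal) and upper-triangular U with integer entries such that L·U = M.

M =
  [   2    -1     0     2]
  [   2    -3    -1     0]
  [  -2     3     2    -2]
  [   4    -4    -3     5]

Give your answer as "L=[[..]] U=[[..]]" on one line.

L=[[1,0,0,0],[1,1,0,0],[-1,-1,1,0],[2,1,-2,1]] U=[[2,-1,0,2],[0,-2,-1,-2],[0,0,1,-2],[0,0,0,-1]]

  R1 -= 1·R0 → [0,-2,-1,-2]
  R2 -= -1·R0 → [0,2,2,0]
  R3 -= 2·R0 → [0,-2,-3,1]
  R2 -= -1·R1 → [0,0,1,-2]
  R3 -= 1·R1 → [0,0,-2,3]
  R3 -= -2·R2 → [0,0,0,-1]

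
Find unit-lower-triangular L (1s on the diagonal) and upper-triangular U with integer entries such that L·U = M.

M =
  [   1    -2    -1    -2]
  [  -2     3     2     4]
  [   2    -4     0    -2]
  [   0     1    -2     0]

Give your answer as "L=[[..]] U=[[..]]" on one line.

L=[[1,0,0,0],[-2,1,0,0],[2,0,1,0],[0,-1,-1,1]] U=[[1,-2,-1,-2],[0,-1,0,0],[0,0,2,2],[0,0,0,2]]

  row1 -= -2·row0 → [0,-1,0,0]
  row2 -= 2·row0 → [0,0,2,2]
  row3 -= 0·row0 → [0,1,-2,0]
  row2 -= 0·row1 → [0,0,2,2]
  row3 -= -1·row1 → [0,0,-2,0]
  row3 -= -1·row2 → [0,0,0,2]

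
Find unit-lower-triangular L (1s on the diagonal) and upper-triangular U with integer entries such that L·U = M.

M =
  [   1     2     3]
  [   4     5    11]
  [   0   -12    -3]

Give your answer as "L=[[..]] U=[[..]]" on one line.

  R1 -= 4·R0 → [0,-3,-1]
  R2 -= 0·R0 → [0,-12,-3]
  R2 -= 4·R1 → [0,0,1]

L=[[1,0,0],[4,1,0],[0,4,1]] U=[[1,2,3],[0,-3,-1],[0,0,1]]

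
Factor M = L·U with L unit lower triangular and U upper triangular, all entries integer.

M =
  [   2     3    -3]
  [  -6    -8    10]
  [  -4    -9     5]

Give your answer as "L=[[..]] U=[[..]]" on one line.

  r1 -= -3·r0 → [0,1,1]
  r2 -= -2·r0 → [0,-3,-1]
  r2 -= -3·r1 → [0,0,2]

L=[[1,0,0],[-3,1,0],[-2,-3,1]] U=[[2,3,-3],[0,1,1],[0,0,2]]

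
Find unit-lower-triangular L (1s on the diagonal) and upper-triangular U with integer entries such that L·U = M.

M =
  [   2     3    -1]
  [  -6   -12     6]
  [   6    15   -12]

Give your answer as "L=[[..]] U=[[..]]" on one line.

L=[[1,0,0],[-3,1,0],[3,-2,1]] U=[[2,3,-1],[0,-3,3],[0,0,-3]]

  r1 -= -3·r0 → [0,-3,3]
  r2 -= 3·r0 → [0,6,-9]
  r2 -= -2·r1 → [0,0,-3]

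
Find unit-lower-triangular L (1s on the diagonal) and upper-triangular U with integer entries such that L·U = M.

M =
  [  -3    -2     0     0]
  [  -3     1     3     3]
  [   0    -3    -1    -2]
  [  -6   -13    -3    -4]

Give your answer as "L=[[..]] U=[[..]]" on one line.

L=[[1,0,0,0],[1,1,0,0],[0,-1,1,0],[2,-3,3,1]] U=[[-3,-2,0,0],[0,3,3,3],[0,0,2,1],[0,0,0,2]]

  r1 -= 1·r0 → [0,3,3,3]
  r2 -= 0·r0 → [0,-3,-1,-2]
  r3 -= 2·r0 → [0,-9,-3,-4]
  r2 -= -1·r1 → [0,0,2,1]
  r3 -= -3·r1 → [0,0,6,5]
  r3 -= 3·r2 → [0,0,0,2]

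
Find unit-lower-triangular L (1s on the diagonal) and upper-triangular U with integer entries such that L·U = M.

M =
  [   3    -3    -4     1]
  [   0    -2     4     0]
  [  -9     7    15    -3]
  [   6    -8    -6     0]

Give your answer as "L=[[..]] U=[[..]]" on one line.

L=[[1,0,0,0],[0,1,0,0],[-3,1,1,0],[2,1,2,1]] U=[[3,-3,-4,1],[0,-2,4,0],[0,0,-1,0],[0,0,0,-2]]

  R1 -= 0·R0 → [0,-2,4,0]
  R2 -= -3·R0 → [0,-2,3,0]
  R3 -= 2·R0 → [0,-2,2,-2]
  R2 -= 1·R1 → [0,0,-1,0]
  R3 -= 1·R1 → [0,0,-2,-2]
  R3 -= 2·R2 → [0,0,0,-2]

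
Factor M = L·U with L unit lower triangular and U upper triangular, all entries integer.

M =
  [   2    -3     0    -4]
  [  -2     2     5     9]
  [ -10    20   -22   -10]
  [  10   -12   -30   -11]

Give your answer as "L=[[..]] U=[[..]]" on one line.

  R1 -= -1·R0 → [0,-1,5,5]
  R2 -= -5·R0 → [0,5,-22,-30]
  R3 -= 5·R0 → [0,3,-30,9]
  R2 -= -5·R1 → [0,0,3,-5]
  R3 -= -3·R1 → [0,0,-15,24]
  R3 -= -5·R2 → [0,0,0,-1]

L=[[1,0,0,0],[-1,1,0,0],[-5,-5,1,0],[5,-3,-5,1]] U=[[2,-3,0,-4],[0,-1,5,5],[0,0,3,-5],[0,0,0,-1]]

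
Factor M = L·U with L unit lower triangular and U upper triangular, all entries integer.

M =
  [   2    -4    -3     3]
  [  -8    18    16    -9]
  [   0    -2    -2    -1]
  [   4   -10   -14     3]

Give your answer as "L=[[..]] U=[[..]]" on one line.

L=[[1,0,0,0],[-4,1,0,0],[0,-1,1,0],[2,-1,-2,1]] U=[[2,-4,-3,3],[0,2,4,3],[0,0,2,2],[0,0,0,4]]

  r1 -= -4·r0 → [0,2,4,3]
  r2 -= 0·r0 → [0,-2,-2,-1]
  r3 -= 2·r0 → [0,-2,-8,-3]
  r2 -= -1·r1 → [0,0,2,2]
  r3 -= -1·r1 → [0,0,-4,0]
  r3 -= -2·r2 → [0,0,0,4]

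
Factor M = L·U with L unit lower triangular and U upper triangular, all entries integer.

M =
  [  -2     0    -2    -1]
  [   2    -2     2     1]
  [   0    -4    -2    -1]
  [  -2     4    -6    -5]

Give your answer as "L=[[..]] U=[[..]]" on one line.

  row1 -= -1·row0 → [0,-2,0,0]
  row2 -= 0·row0 → [0,-4,-2,-1]
  row3 -= 1·row0 → [0,4,-4,-4]
  row2 -= 2·row1 → [0,0,-2,-1]
  row3 -= -2·row1 → [0,0,-4,-4]
  row3 -= 2·row2 → [0,0,0,-2]

L=[[1,0,0,0],[-1,1,0,0],[0,2,1,0],[1,-2,2,1]] U=[[-2,0,-2,-1],[0,-2,0,0],[0,0,-2,-1],[0,0,0,-2]]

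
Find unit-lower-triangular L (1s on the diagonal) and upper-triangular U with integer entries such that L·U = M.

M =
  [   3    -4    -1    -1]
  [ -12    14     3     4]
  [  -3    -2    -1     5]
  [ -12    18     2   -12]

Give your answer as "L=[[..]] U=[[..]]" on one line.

  row1 -= -4·row0 → [0,-2,-1,0]
  row2 -= -1·row0 → [0,-6,-2,4]
  row3 -= -4·row0 → [0,2,-2,-16]
  row2 -= 3·row1 → [0,0,1,4]
  row3 -= -1·row1 → [0,0,-3,-16]
  row3 -= -3·row2 → [0,0,0,-4]

L=[[1,0,0,0],[-4,1,0,0],[-1,3,1,0],[-4,-1,-3,1]] U=[[3,-4,-1,-1],[0,-2,-1,0],[0,0,1,4],[0,0,0,-4]]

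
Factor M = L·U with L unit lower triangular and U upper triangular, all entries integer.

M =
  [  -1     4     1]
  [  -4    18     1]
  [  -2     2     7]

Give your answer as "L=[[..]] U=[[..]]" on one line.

L=[[1,0,0],[4,1,0],[2,-3,1]] U=[[-1,4,1],[0,2,-3],[0,0,-4]]

  row1 -= 4·row0 → [0,2,-3]
  row2 -= 2·row0 → [0,-6,5]
  row2 -= -3·row1 → [0,0,-4]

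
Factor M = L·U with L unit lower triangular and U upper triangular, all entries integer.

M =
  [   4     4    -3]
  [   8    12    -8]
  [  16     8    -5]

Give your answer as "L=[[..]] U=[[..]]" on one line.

L=[[1,0,0],[2,1,0],[4,-2,1]] U=[[4,4,-3],[0,4,-2],[0,0,3]]

  r1 -= 2·r0 → [0,4,-2]
  r2 -= 4·r0 → [0,-8,7]
  r2 -= -2·r1 → [0,0,3]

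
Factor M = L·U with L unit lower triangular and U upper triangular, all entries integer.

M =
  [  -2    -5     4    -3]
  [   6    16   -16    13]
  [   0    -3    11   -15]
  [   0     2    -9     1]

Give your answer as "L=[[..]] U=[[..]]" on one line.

  row1 -= -3·row0 → [0,1,-4,4]
  row2 -= 0·row0 → [0,-3,11,-15]
  row3 -= 0·row0 → [0,2,-9,1]
  row2 -= -3·row1 → [0,0,-1,-3]
  row3 -= 2·row1 → [0,0,-1,-7]
  row3 -= 1·row2 → [0,0,0,-4]

L=[[1,0,0,0],[-3,1,0,0],[0,-3,1,0],[0,2,1,1]] U=[[-2,-5,4,-3],[0,1,-4,4],[0,0,-1,-3],[0,0,0,-4]]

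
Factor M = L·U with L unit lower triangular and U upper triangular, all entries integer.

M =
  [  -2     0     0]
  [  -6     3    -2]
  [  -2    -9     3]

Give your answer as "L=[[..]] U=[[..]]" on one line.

L=[[1,0,0],[3,1,0],[1,-3,1]] U=[[-2,0,0],[0,3,-2],[0,0,-3]]

  r1 -= 3·r0 → [0,3,-2]
  r2 -= 1·r0 → [0,-9,3]
  r2 -= -3·r1 → [0,0,-3]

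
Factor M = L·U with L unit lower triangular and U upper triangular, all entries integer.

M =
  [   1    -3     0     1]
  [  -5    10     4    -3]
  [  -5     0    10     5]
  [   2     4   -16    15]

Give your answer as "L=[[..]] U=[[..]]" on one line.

  r1 -= -5·r0 → [0,-5,4,2]
  r2 -= -5·r0 → [0,-15,10,10]
  r3 -= 2·r0 → [0,10,-16,13]
  r2 -= 3·r1 → [0,0,-2,4]
  r3 -= -2·r1 → [0,0,-8,17]
  r3 -= 4·r2 → [0,0,0,1]

L=[[1,0,0,0],[-5,1,0,0],[-5,3,1,0],[2,-2,4,1]] U=[[1,-3,0,1],[0,-5,4,2],[0,0,-2,4],[0,0,0,1]]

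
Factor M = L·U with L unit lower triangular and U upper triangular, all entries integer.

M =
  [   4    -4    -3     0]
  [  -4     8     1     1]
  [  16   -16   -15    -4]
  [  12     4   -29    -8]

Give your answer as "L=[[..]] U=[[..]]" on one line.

  R1 -= -1·R0 → [0,4,-2,1]
  R2 -= 4·R0 → [0,0,-3,-4]
  R3 -= 3·R0 → [0,16,-20,-8]
  R2 -= 0·R1 → [0,0,-3,-4]
  R3 -= 4·R1 → [0,0,-12,-12]
  R3 -= 4·R2 → [0,0,0,4]

L=[[1,0,0,0],[-1,1,0,0],[4,0,1,0],[3,4,4,1]] U=[[4,-4,-3,0],[0,4,-2,1],[0,0,-3,-4],[0,0,0,4]]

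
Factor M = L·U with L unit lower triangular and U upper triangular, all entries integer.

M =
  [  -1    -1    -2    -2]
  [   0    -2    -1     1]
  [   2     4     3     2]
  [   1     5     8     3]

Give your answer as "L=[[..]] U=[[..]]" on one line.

L=[[1,0,0,0],[0,1,0,0],[-2,-1,1,0],[-1,-2,-2,1]] U=[[-1,-1,-2,-2],[0,-2,-1,1],[0,0,-2,-1],[0,0,0,1]]

  row1 -= 0·row0 → [0,-2,-1,1]
  row2 -= -2·row0 → [0,2,-1,-2]
  row3 -= -1·row0 → [0,4,6,1]
  row2 -= -1·row1 → [0,0,-2,-1]
  row3 -= -2·row1 → [0,0,4,3]
  row3 -= -2·row2 → [0,0,0,1]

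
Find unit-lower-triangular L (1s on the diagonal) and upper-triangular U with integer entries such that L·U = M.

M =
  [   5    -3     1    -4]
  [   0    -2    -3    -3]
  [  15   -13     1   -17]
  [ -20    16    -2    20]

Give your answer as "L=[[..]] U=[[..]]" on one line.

  R1 -= 0·R0 → [0,-2,-3,-3]
  R2 -= 3·R0 → [0,-4,-2,-5]
  R3 -= -4·R0 → [0,4,2,4]
  R2 -= 2·R1 → [0,0,4,1]
  R3 -= -2·R1 → [0,0,-4,-2]
  R3 -= -1·R2 → [0,0,0,-1]

L=[[1,0,0,0],[0,1,0,0],[3,2,1,0],[-4,-2,-1,1]] U=[[5,-3,1,-4],[0,-2,-3,-3],[0,0,4,1],[0,0,0,-1]]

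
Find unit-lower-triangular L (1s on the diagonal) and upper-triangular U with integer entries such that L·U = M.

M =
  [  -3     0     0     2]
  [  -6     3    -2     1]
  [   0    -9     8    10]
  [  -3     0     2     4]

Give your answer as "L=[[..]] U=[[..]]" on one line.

L=[[1,0,0,0],[2,1,0,0],[0,-3,1,0],[1,0,1,1]] U=[[-3,0,0,2],[0,3,-2,-3],[0,0,2,1],[0,0,0,1]]

  r1 -= 2·r0 → [0,3,-2,-3]
  r2 -= 0·r0 → [0,-9,8,10]
  r3 -= 1·r0 → [0,0,2,2]
  r2 -= -3·r1 → [0,0,2,1]
  r3 -= 0·r1 → [0,0,2,2]
  r3 -= 1·r2 → [0,0,0,1]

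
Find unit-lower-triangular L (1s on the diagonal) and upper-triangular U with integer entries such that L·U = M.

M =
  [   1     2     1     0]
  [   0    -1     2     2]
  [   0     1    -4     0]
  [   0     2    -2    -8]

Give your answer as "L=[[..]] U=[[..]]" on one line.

L=[[1,0,0,0],[0,1,0,0],[0,-1,1,0],[0,-2,-1,1]] U=[[1,2,1,0],[0,-1,2,2],[0,0,-2,2],[0,0,0,-2]]

  r1 -= 0·r0 → [0,-1,2,2]
  r2 -= 0·r0 → [0,1,-4,0]
  r3 -= 0·r0 → [0,2,-2,-8]
  r2 -= -1·r1 → [0,0,-2,2]
  r3 -= -2·r1 → [0,0,2,-4]
  r3 -= -1·r2 → [0,0,0,-2]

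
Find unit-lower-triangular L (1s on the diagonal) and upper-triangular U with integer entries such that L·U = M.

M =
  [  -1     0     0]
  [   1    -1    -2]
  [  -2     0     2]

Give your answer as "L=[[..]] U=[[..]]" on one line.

L=[[1,0,0],[-1,1,0],[2,0,1]] U=[[-1,0,0],[0,-1,-2],[0,0,2]]

  R1 -= -1·R0 → [0,-1,-2]
  R2 -= 2·R0 → [0,0,2]
  R2 -= 0·R1 → [0,0,2]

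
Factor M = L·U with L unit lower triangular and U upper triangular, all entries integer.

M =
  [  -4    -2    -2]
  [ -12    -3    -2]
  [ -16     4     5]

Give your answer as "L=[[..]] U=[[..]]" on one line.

  row1 -= 3·row0 → [0,3,4]
  row2 -= 4·row0 → [0,12,13]
  row2 -= 4·row1 → [0,0,-3]

L=[[1,0,0],[3,1,0],[4,4,1]] U=[[-4,-2,-2],[0,3,4],[0,0,-3]]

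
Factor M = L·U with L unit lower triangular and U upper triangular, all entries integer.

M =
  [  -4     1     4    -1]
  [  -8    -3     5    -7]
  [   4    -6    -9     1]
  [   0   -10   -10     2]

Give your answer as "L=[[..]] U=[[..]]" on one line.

L=[[1,0,0,0],[2,1,0,0],[-1,1,1,0],[0,2,2,1]] U=[[-4,1,4,-1],[0,-5,-3,-5],[0,0,-2,5],[0,0,0,2]]

  r1 -= 2·r0 → [0,-5,-3,-5]
  r2 -= -1·r0 → [0,-5,-5,0]
  r3 -= 0·r0 → [0,-10,-10,2]
  r2 -= 1·r1 → [0,0,-2,5]
  r3 -= 2·r1 → [0,0,-4,12]
  r3 -= 2·r2 → [0,0,0,2]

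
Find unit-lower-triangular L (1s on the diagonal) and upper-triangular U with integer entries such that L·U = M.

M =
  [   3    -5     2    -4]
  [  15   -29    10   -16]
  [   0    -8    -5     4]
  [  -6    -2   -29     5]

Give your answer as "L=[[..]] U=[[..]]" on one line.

L=[[1,0,0,0],[5,1,0,0],[0,2,1,0],[-2,3,5,1]] U=[[3,-5,2,-4],[0,-4,0,4],[0,0,-5,-4],[0,0,0,5]]

  R1 -= 5·R0 → [0,-4,0,4]
  R2 -= 0·R0 → [0,-8,-5,4]
  R3 -= -2·R0 → [0,-12,-25,-3]
  R2 -= 2·R1 → [0,0,-5,-4]
  R3 -= 3·R1 → [0,0,-25,-15]
  R3 -= 5·R2 → [0,0,0,5]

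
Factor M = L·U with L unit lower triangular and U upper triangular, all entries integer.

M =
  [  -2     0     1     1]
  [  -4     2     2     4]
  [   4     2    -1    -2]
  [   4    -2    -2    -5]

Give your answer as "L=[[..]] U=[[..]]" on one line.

  R1 -= 2·R0 → [0,2,0,2]
  R2 -= -2·R0 → [0,2,1,0]
  R3 -= -2·R0 → [0,-2,0,-3]
  R2 -= 1·R1 → [0,0,1,-2]
  R3 -= -1·R1 → [0,0,0,-1]
  R3 -= 0·R2 → [0,0,0,-1]

L=[[1,0,0,0],[2,1,0,0],[-2,1,1,0],[-2,-1,0,1]] U=[[-2,0,1,1],[0,2,0,2],[0,0,1,-2],[0,0,0,-1]]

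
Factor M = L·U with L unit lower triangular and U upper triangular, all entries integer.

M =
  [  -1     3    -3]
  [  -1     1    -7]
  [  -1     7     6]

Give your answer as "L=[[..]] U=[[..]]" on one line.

L=[[1,0,0],[1,1,0],[1,-2,1]] U=[[-1,3,-3],[0,-2,-4],[0,0,1]]

  row1 -= 1·row0 → [0,-2,-4]
  row2 -= 1·row0 → [0,4,9]
  row2 -= -2·row1 → [0,0,1]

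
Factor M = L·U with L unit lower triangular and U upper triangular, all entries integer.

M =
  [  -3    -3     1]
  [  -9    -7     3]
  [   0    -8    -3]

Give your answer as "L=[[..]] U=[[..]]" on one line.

  r1 -= 3·r0 → [0,2,0]
  r2 -= 0·r0 → [0,-8,-3]
  r2 -= -4·r1 → [0,0,-3]

L=[[1,0,0],[3,1,0],[0,-4,1]] U=[[-3,-3,1],[0,2,0],[0,0,-3]]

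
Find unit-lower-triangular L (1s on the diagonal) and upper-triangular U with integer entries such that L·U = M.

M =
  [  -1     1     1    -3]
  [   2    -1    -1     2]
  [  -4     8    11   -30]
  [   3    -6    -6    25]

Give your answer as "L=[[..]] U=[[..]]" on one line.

  r1 -= -2·r0 → [0,1,1,-4]
  r2 -= 4·r0 → [0,4,7,-18]
  r3 -= -3·r0 → [0,-3,-3,16]
  r2 -= 4·r1 → [0,0,3,-2]
  r3 -= -3·r1 → [0,0,0,4]
  r3 -= 0·r2 → [0,0,0,4]

L=[[1,0,0,0],[-2,1,0,0],[4,4,1,0],[-3,-3,0,1]] U=[[-1,1,1,-3],[0,1,1,-4],[0,0,3,-2],[0,0,0,4]]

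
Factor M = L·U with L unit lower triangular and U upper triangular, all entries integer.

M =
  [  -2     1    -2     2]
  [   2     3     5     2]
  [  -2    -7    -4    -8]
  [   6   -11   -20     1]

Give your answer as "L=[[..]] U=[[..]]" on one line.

  R1 -= -1·R0 → [0,4,3,4]
  R2 -= 1·R0 → [0,-8,-2,-10]
  R3 -= -3·R0 → [0,-8,-26,7]
  R2 -= -2·R1 → [0,0,4,-2]
  R3 -= -2·R1 → [0,0,-20,15]
  R3 -= -5·R2 → [0,0,0,5]

L=[[1,0,0,0],[-1,1,0,0],[1,-2,1,0],[-3,-2,-5,1]] U=[[-2,1,-2,2],[0,4,3,4],[0,0,4,-2],[0,0,0,5]]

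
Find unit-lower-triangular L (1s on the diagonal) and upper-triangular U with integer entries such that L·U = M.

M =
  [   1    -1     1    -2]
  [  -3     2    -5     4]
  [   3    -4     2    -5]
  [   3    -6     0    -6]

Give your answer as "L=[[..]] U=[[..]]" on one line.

  row1 -= -3·row0 → [0,-1,-2,-2]
  row2 -= 3·row0 → [0,-1,-1,1]
  row3 -= 3·row0 → [0,-3,-3,0]
  row2 -= 1·row1 → [0,0,1,3]
  row3 -= 3·row1 → [0,0,3,6]
  row3 -= 3·row2 → [0,0,0,-3]

L=[[1,0,0,0],[-3,1,0,0],[3,1,1,0],[3,3,3,1]] U=[[1,-1,1,-2],[0,-1,-2,-2],[0,0,1,3],[0,0,0,-3]]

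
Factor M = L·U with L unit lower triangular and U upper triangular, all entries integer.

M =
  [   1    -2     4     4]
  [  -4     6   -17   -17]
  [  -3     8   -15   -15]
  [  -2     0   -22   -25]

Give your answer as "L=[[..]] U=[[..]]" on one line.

L=[[1,0,0,0],[-4,1,0,0],[-3,-1,1,0],[-2,2,3,1]] U=[[1,-2,4,4],[0,-2,-1,-1],[0,0,-4,-4],[0,0,0,-3]]

  r1 -= -4·r0 → [0,-2,-1,-1]
  r2 -= -3·r0 → [0,2,-3,-3]
  r3 -= -2·r0 → [0,-4,-14,-17]
  r2 -= -1·r1 → [0,0,-4,-4]
  r3 -= 2·r1 → [0,0,-12,-15]
  r3 -= 3·r2 → [0,0,0,-3]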